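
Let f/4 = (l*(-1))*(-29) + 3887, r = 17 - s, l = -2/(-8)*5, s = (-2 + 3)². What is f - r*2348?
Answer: -21875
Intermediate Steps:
s = 1 (s = 1² = 1)
l = 5/4 (l = -2*(-⅛)*5 = (¼)*5 = 5/4 ≈ 1.2500)
r = 16 (r = 17 - 1*1 = 17 - 1 = 16)
f = 15693 (f = 4*(((5/4)*(-1))*(-29) + 3887) = 4*(-5/4*(-29) + 3887) = 4*(145/4 + 3887) = 4*(15693/4) = 15693)
f - r*2348 = 15693 - 16*2348 = 15693 - 1*37568 = 15693 - 37568 = -21875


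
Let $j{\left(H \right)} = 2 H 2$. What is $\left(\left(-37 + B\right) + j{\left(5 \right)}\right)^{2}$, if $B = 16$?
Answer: $1$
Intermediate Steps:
$j{\left(H \right)} = 4 H$
$\left(\left(-37 + B\right) + j{\left(5 \right)}\right)^{2} = \left(\left(-37 + 16\right) + 4 \cdot 5\right)^{2} = \left(-21 + 20\right)^{2} = \left(-1\right)^{2} = 1$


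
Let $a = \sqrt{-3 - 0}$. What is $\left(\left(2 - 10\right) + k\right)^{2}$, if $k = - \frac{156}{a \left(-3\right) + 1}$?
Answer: $\frac{8 \left(492 \sqrt{3} + 1573 i\right)}{- 13 i + 3 \sqrt{3}} \approx -653.92 + 785.79 i$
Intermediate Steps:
$a = i \sqrt{3}$ ($a = \sqrt{-3 + 0} = \sqrt{-3} = i \sqrt{3} \approx 1.732 i$)
$k = - \frac{156}{1 - 3 i \sqrt{3}}$ ($k = - \frac{156}{i \sqrt{3} \left(-3\right) + 1} = - \frac{156}{- 3 i \sqrt{3} + 1} = - \frac{156}{1 - 3 i \sqrt{3}} \approx -5.5714 - 28.95 i$)
$\left(\left(2 - 10\right) + k\right)^{2} = \left(\left(2 - 10\right) - \left(\frac{39}{7} + \frac{117 i \sqrt{3}}{7}\right)\right)^{2} = \left(-8 - \left(\frac{39}{7} + \frac{117 i \sqrt{3}}{7}\right)\right)^{2} = \left(- \frac{95}{7} - \frac{117 i \sqrt{3}}{7}\right)^{2}$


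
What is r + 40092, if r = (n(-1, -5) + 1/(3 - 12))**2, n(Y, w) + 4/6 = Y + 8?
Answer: 3250588/81 ≈ 40131.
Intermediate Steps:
n(Y, w) = 22/3 + Y (n(Y, w) = -2/3 + (Y + 8) = -2/3 + (8 + Y) = 22/3 + Y)
r = 3136/81 (r = ((22/3 - 1) + 1/(3 - 12))**2 = (19/3 + 1/(-9))**2 = (19/3 - 1/9)**2 = (56/9)**2 = 3136/81 ≈ 38.716)
r + 40092 = 3136/81 + 40092 = 3250588/81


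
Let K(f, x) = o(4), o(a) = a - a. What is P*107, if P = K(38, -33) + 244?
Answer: 26108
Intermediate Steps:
o(a) = 0
K(f, x) = 0
P = 244 (P = 0 + 244 = 244)
P*107 = 244*107 = 26108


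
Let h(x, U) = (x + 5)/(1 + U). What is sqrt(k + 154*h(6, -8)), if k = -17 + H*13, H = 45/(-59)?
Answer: I*sqrt(936094)/59 ≈ 16.399*I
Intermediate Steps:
H = -45/59 (H = 45*(-1/59) = -45/59 ≈ -0.76271)
h(x, U) = (5 + x)/(1 + U)
k = -1588/59 (k = -17 - 45/59*13 = -17 - 585/59 = -1588/59 ≈ -26.915)
sqrt(k + 154*h(6, -8)) = sqrt(-1588/59 + 154*((5 + 6)/(1 - 8))) = sqrt(-1588/59 + 154*(11/(-7))) = sqrt(-1588/59 + 154*(-1/7*11)) = sqrt(-1588/59 + 154*(-11/7)) = sqrt(-1588/59 - 242) = sqrt(-15866/59) = I*sqrt(936094)/59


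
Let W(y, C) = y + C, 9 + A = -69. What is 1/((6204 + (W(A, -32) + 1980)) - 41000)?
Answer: -1/32926 ≈ -3.0371e-5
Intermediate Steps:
A = -78 (A = -9 - 69 = -78)
W(y, C) = C + y
1/((6204 + (W(A, -32) + 1980)) - 41000) = 1/((6204 + ((-32 - 78) + 1980)) - 41000) = 1/((6204 + (-110 + 1980)) - 41000) = 1/((6204 + 1870) - 41000) = 1/(8074 - 41000) = 1/(-32926) = -1/32926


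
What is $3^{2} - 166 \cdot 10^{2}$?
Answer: $-16591$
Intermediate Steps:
$3^{2} - 166 \cdot 10^{2} = 9 - 16600 = -16591$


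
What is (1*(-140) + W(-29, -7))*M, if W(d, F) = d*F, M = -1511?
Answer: -95193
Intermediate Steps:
W(d, F) = F*d
(1*(-140) + W(-29, -7))*M = (1*(-140) - 7*(-29))*(-1511) = (-140 + 203)*(-1511) = 63*(-1511) = -95193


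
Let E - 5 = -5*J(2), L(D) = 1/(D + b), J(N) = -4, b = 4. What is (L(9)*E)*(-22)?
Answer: -550/13 ≈ -42.308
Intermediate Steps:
L(D) = 1/(4 + D) (L(D) = 1/(D + 4) = 1/(4 + D))
E = 25 (E = 5 - 5*(-4) = 5 + 20 = 25)
(L(9)*E)*(-22) = (25/(4 + 9))*(-22) = (25/13)*(-22) = -550/13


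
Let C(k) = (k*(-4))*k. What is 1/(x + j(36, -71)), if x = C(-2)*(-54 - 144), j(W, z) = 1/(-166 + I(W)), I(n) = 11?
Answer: 155/491039 ≈ 0.00031566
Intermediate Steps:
j(W, z) = -1/155 (j(W, z) = 1/(-166 + 11) = 1/(-155) = -1/155)
C(k) = -4*k² (C(k) = (-4*k)*k = -4*k²)
x = 3168 (x = (-4*(-2)²)*(-54 - 144) = -4*4*(-198) = -16*(-198) = 3168)
1/(x + j(36, -71)) = 1/(3168 - 1/155) = 1/(491039/155) = 155/491039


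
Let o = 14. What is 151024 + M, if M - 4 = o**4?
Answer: 189444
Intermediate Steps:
M = 38420 (M = 4 + 14**4 = 4 + 38416 = 38420)
151024 + M = 151024 + 38420 = 189444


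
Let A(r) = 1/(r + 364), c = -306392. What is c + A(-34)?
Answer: -101109359/330 ≈ -3.0639e+5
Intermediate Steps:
A(r) = 1/(364 + r)
c + A(-34) = -306392 + 1/(364 - 34) = -306392 + 1/330 = -101109359/330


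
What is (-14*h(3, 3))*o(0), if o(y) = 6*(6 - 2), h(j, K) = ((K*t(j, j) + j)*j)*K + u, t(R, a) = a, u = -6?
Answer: -34272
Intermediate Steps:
h(j, K) = -6 + K*j*(j + K*j) (h(j, K) = ((K*j + j)*j)*K - 6 = ((j + K*j)*j)*K - 6 = (j*(j + K*j))*K - 6 = K*j*(j + K*j) - 6 = -6 + K*j*(j + K*j))
o(y) = 24 (o(y) = 6*4 = 24)
(-14*h(3, 3))*o(0) = -14*(-6 + 3*3² + 3²*3²)*24 = -14*(-6 + 3*9 + 9*9)*24 = -14*(-6 + 27 + 81)*24 = -14*102*24 = -1428*24 = -34272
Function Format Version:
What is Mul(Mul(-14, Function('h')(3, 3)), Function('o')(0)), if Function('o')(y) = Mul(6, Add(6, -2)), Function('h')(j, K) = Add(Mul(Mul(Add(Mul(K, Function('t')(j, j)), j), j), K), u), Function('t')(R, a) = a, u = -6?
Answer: -34272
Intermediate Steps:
Function('h')(j, K) = Add(-6, Mul(K, j, Add(j, Mul(K, j)))) (Function('h')(j, K) = Add(Mul(Mul(Add(Mul(K, j), j), j), K), -6) = Add(Mul(Mul(Add(j, Mul(K, j)), j), K), -6) = Add(Mul(Mul(j, Add(j, Mul(K, j))), K), -6) = Add(Mul(K, j, Add(j, Mul(K, j))), -6) = Add(-6, Mul(K, j, Add(j, Mul(K, j)))))
Function('o')(y) = 24 (Function('o')(y) = Mul(6, 4) = 24)
Mul(Mul(-14, Function('h')(3, 3)), Function('o')(0)) = Mul(Mul(-14, Add(-6, Mul(3, Pow(3, 2)), Mul(Pow(3, 2), Pow(3, 2)))), 24) = Mul(Mul(-14, Add(-6, Mul(3, 9), Mul(9, 9))), 24) = Mul(Mul(-14, Add(-6, 27, 81)), 24) = Mul(Mul(-14, 102), 24) = Mul(-1428, 24) = -34272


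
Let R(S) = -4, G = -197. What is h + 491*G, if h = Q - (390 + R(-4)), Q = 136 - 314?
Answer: -97291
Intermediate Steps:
Q = -178
h = -564 (h = -178 - (390 - 4) = -178 - 1*386 = -178 - 386 = -564)
h + 491*G = -564 + 491*(-197) = -564 - 96727 = -97291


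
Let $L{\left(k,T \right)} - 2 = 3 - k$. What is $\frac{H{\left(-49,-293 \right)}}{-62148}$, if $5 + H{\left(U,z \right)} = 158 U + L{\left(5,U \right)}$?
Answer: $\frac{7747}{62148} \approx 0.12465$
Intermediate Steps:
$L{\left(k,T \right)} = 5 - k$ ($L{\left(k,T \right)} = 2 - \left(-3 + k\right) = 5 - k$)
$H{\left(U,z \right)} = -5 + 158 U$ ($H{\left(U,z \right)} = -5 + \left(158 U + \left(5 - 5\right)\right) = -5 + \left(158 U + 0\right) = -5 + 158 U$)
$\frac{H{\left(-49,-293 \right)}}{-62148} = \frac{-5 + 158 \left(-49\right)}{-62148} = \left(-5 - 7742\right) \left(- \frac{1}{62148}\right) = \left(-7747\right) \left(- \frac{1}{62148}\right) = \frac{7747}{62148}$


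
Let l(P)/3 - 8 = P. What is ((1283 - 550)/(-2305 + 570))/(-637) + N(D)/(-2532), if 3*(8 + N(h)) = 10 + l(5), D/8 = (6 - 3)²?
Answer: -22062007/8395061220 ≈ -0.0026280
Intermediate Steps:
l(P) = 24 + 3*P
D = 72 (D = 8*(6 - 3)² = 8*3² = 8*9 = 72)
N(h) = 25/3 (N(h) = -8 + (10 + (24 + 3*5))/3 = -8 + (10 + (24 + 15))/3 = -8 + (10 + 39)/3 = -8 + (⅓)*49 = -8 + 49/3 = 25/3)
((1283 - 550)/(-2305 + 570))/(-637) + N(D)/(-2532) = ((1283 - 550)/(-2305 + 570))/(-637) + (25/3)/(-2532) = (733/(-1735))*(-1/637) + (25/3)*(-1/2532) = (733*(-1/1735))*(-1/637) - 25/7596 = -733/1735*(-1/637) - 25/7596 = 733/1105195 - 25/7596 = -22062007/8395061220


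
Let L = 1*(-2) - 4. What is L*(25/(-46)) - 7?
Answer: -86/23 ≈ -3.7391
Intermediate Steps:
L = -6 (L = -2 - 4 = -6)
L*(25/(-46)) - 7 = -150/(-46) - 7 = -150*(-1)/46 - 7 = -6*(-25/46) - 7 = 75/23 - 7 = -86/23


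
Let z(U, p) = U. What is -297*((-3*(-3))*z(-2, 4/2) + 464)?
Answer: -132462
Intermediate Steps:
-297*((-3*(-3))*z(-2, 4/2) + 464) = -297*(-3*(-3)*(-2) + 464) = -297*(9*(-2) + 464) = -297*(-18 + 464) = -297*446 = -132462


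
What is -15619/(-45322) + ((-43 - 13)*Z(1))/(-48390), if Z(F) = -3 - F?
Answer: 372825641/1096565790 ≈ 0.33999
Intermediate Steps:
-15619/(-45322) + ((-43 - 13)*Z(1))/(-48390) = -15619/(-45322) + ((-43 - 13)*(-3 - 1*1))/(-48390) = -15619*(-1/45322) - 56*(-3 - 1)*(-1/48390) = 15619/45322 - 56*(-4)*(-1/48390) = 15619/45322 + 224*(-1/48390) = 15619/45322 - 112/24195 = 372825641/1096565790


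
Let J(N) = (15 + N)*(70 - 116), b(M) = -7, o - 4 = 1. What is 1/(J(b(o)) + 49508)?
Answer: 1/49140 ≈ 2.0350e-5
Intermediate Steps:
o = 5 (o = 4 + 1 = 5)
J(N) = -690 - 46*N (J(N) = (15 + N)*(-46) = -690 - 46*N)
1/(J(b(o)) + 49508) = 1/((-690 - 46*(-7)) + 49508) = 1/((-690 + 322) + 49508) = 1/(-368 + 49508) = 1/49140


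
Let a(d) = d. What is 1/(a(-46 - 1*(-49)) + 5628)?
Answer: 1/5631 ≈ 0.00017759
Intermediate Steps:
1/(a(-46 - 1*(-49)) + 5628) = 1/((-46 - 1*(-49)) + 5628) = 1/((-46 + 49) + 5628) = 1/(3 + 5628) = 1/5631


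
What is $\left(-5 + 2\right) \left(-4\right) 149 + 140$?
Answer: $1928$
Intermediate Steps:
$\left(-5 + 2\right) \left(-4\right) 149 + 140 = \left(-3\right) \left(-4\right) 149 + 140 = 12 \cdot 149 + 140 = 1788 + 140 = 1928$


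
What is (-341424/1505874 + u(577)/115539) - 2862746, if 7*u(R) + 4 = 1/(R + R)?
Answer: -670583230500775160081/234244734737118 ≈ -2.8627e+6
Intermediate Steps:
u(R) = -4/7 + 1/(14*R) (u(R) = -4/7 + 1/(7*(R + R)) = -4/7 + 1/(7*((2*R))) = -4/7 + (1/(2*R))/7 = -4/7 + 1/(14*R))
(-341424/1505874 + u(577)/115539) - 2862746 = (-341424/1505874 + ((1/14)*(1 - 8*577)/577)/115539) - 2862746 = (-341424*1/1505874 + ((1/14)*(1/577)*(1 - 4616))*(1/115539)) - 2862746 = (-56904/250979 + ((1/14)*(1/577)*(-4615))*(1/115539)) - 2862746 = (-56904/250979 - 4615/8078*1/115539) - 2862746 = (-56904/250979 - 4615/933324042) - 2862746 = -53111029554053/234244734737118 - 2862746 = -670583230500775160081/234244734737118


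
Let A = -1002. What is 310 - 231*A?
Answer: 231772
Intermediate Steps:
310 - 231*A = 310 - 231*(-1002) = 310 + 231462 = 231772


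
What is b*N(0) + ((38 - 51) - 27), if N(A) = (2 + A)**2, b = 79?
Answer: 276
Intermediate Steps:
b*N(0) + ((38 - 51) - 27) = 79*(2 + 0)**2 + ((38 - 51) - 27) = 79*2**2 + (-13 - 27) = 79*4 - 40 = 316 - 40 = 276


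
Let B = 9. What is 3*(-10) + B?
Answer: -21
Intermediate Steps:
3*(-10) + B = 3*(-10) + 9 = -30 + 9 = -21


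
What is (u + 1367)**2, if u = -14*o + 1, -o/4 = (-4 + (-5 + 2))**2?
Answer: 16908544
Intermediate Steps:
o = -196 (o = -4*(-4 + (-5 + 2))**2 = -4*(-4 - 3)**2 = -4*(-7)**2 = -4*49 = -196)
u = 2745 (u = -14*(-196) + 1 = 2744 + 1 = 2745)
(u + 1367)**2 = (2745 + 1367)**2 = 4112**2 = 16908544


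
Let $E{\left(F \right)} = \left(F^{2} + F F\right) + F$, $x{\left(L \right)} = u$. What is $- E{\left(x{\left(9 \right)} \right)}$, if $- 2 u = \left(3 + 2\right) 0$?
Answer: $0$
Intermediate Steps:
$u = 0$ ($u = - \frac{\left(3 + 2\right) 0}{2} = - \frac{5 \cdot 0}{2} = \left(- \frac{1}{2}\right) 0 = 0$)
$x{\left(L \right)} = 0$
$E{\left(F \right)} = F + 2 F^{2}$ ($E{\left(F \right)} = \left(F^{2} + F^{2}\right) + F = 2 F^{2} + F = F + 2 F^{2}$)
$- E{\left(x{\left(9 \right)} \right)} = - 0 \left(1 + 2 \cdot 0\right) = - 0 \left(1 + 0\right) = - 0 \cdot 1 = \left(-1\right) 0 = 0$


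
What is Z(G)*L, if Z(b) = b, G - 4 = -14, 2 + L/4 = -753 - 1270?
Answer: 81000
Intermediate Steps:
L = -8100 (L = -8 + 4*(-753 - 1270) = -8 + 4*(-2023) = -8 - 8092 = -8100)
G = -10 (G = 4 - 14 = -10)
Z(G)*L = -10*(-8100) = 81000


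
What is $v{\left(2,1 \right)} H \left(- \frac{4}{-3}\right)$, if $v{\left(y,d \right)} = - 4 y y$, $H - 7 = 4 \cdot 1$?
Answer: $- \frac{704}{3} \approx -234.67$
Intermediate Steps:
$H = 11$ ($H = 7 + 4 \cdot 1 = 7 + 4 = 11$)
$v{\left(y,d \right)} = - 4 y^{2}$
$v{\left(2,1 \right)} H \left(- \frac{4}{-3}\right) = - 4 \cdot 2^{2} \cdot 11 \left(- \frac{4}{-3}\right) = \left(-4\right) 4 \cdot 11 \left(\left(-4\right) \left(- \frac{1}{3}\right)\right) = \left(-16\right) 11 \cdot \frac{4}{3} = \left(-176\right) \frac{4}{3} = - \frac{704}{3}$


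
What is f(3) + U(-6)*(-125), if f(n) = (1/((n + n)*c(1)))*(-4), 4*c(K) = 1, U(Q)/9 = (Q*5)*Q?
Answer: -607508/3 ≈ -2.0250e+5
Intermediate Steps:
U(Q) = 45*Q**2 (U(Q) = 9*((Q*5)*Q) = 9*((5*Q)*Q) = 9*(5*Q**2) = 45*Q**2)
c(K) = 1/4 (c(K) = (1/4)*1 = 1/4)
f(n) = -8/n (f(n) = (1/((n + n)*(1/4)))*(-4) = (4/(2*n))*(-4) = ((1/(2*n))*4)*(-4) = (2/n)*(-4) = -8/n)
f(3) + U(-6)*(-125) = -8/3 + (45*(-6)**2)*(-125) = -8*1/3 + (45*36)*(-125) = -8/3 + 1620*(-125) = -8/3 - 202500 = -607508/3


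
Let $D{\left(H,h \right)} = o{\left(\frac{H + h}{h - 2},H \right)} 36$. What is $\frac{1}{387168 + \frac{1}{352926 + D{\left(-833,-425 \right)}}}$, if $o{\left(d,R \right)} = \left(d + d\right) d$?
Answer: $\frac{64462589262}{24957851759572345} \approx 2.5829 \cdot 10^{-6}$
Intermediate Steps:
$o{\left(d,R \right)} = 2 d^{2}$ ($o{\left(d,R \right)} = 2 d d = 2 d^{2}$)
$D{\left(H,h \right)} = \frac{72 \left(H + h\right)^{2}}{\left(-2 + h\right)^{2}}$ ($D{\left(H,h \right)} = 2 \left(\frac{H + h}{h - 2}\right)^{2} \cdot 36 = 2 \left(\frac{H + h}{-2 + h}\right)^{2} \cdot 36 = 2 \frac{\left(H + h\right)^{2}}{\left(-2 + h\right)^{2}} \cdot 36 = \frac{2 \left(H + h\right)^{2}}{\left(-2 + h\right)^{2}} \cdot 36 = \frac{72 \left(H + h\right)^{2}}{\left(-2 + h\right)^{2}}$)
$\frac{1}{387168 + \frac{1}{352926 + D{\left(-833,-425 \right)}}} = \frac{1}{387168 + \frac{1}{352926 + \frac{72 \left(-833 - 425\right)^{2}}{\left(-2 - 425\right)^{2}}}} = \frac{1}{387168 + \frac{1}{352926 + \frac{72 \left(-1258\right)^{2}}{182329}}} = \frac{1}{387168 + \frac{1}{352926 + 72 \cdot \frac{1}{182329} \cdot 1582564}} = \frac{1}{387168 + \frac{1}{352926 + \frac{113944608}{182329}}} = \frac{1}{387168 + \frac{1}{\frac{64462589262}{182329}}} = \frac{1}{387168 + \frac{182329}{64462589262}} = \frac{1}{\frac{24957851759572345}{64462589262}} = \frac{64462589262}{24957851759572345}$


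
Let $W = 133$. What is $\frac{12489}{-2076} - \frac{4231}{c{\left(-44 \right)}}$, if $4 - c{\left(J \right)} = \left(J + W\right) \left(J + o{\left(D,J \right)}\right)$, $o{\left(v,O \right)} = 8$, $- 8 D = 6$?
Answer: $- \frac{4070689}{554984} \approx -7.3348$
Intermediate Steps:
$D = - \frac{3}{4}$ ($D = \left(- \frac{1}{8}\right) 6 = - \frac{3}{4} \approx -0.75$)
$c{\left(J \right)} = 4 - \left(8 + J\right) \left(133 + J\right)$ ($c{\left(J \right)} = 4 - \left(J + 133\right) \left(J + 8\right) = 4 - \left(133 + J\right) \left(8 + J\right) = 4 - \left(8 + J\right) \left(133 + J\right)$)
$\frac{12489}{-2076} - \frac{4231}{c{\left(-44 \right)}} = \frac{12489}{-2076} - \frac{4231}{-1060 - \left(-44\right)^{2} - -6204} = 12489 \left(- \frac{1}{2076}\right) - \frac{4231}{-1060 - 1936 + 6204} = - \frac{4163}{692} - \frac{4231}{-1060 - 1936 + 6204} = - \frac{4163}{692} - \frac{4231}{3208} = - \frac{4070689}{554984}$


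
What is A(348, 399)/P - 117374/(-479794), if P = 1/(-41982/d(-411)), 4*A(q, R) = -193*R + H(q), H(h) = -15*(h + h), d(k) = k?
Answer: -146784959813885/65731778 ≈ -2.2331e+6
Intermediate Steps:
H(h) = -30*h
A(q, R) = -193*R/4 - 15*q/2 (A(q, R) = (-193*R - 30*q)/4 = -193*R/4 - 15*q/2)
P = 137/13994 (P = 1/(-41982/(-411)) = 1/(-41982*(-1/411)) = 1/(13994/137) = 137/13994 ≈ 0.0097899)
A(348, 399)/P - 117374/(-479794) = (-193/4*399 - 15/2*348)/(137/13994) - 117374/(-479794) = (-77007/4 - 2610)*(13994/137) - 117374*(-1/479794) = -87447/4*13994/137 + 58687/239897 = -611866659/274 + 58687/239897 = -146784959813885/65731778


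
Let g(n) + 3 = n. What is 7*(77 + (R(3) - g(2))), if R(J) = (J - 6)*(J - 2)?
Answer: 525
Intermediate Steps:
g(n) = -3 + n
R(J) = (-6 + J)*(-2 + J)
7*(77 + (R(3) - g(2))) = 7*(77 + ((12 + 3**2 - 8*3) - (-3 + 2))) = 7*(77 + ((12 + 9 - 24) - 1*(-1))) = 7*(77 + (-3 + 1)) = 7*(77 - 2) = 7*75 = 525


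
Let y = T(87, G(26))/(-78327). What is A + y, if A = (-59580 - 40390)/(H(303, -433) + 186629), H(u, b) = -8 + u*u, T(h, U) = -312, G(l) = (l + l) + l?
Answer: -86038667/242317629 ≈ -0.35507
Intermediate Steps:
G(l) = 3*l (G(l) = 2*l + l = 3*l)
H(u, b) = -8 + u²
A = -9997/27843 (A = (-59580 - 40390)/((-8 + 303²) + 186629) = -99970/((-8 + 91809) + 186629) = -99970/(91801 + 186629) = -99970/278430 = -99970*1/278430 = -9997/27843 ≈ -0.35905)
y = 104/26109 (y = -312/(-78327) = -312*(-1/78327) = 104/26109 ≈ 0.0039833)
A + y = -9997/27843 + 104/26109 = -86038667/242317629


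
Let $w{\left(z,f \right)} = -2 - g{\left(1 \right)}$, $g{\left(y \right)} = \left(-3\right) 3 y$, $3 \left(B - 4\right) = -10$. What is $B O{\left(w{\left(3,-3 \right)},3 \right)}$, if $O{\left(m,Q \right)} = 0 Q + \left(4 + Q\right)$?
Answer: $\frac{14}{3} \approx 4.6667$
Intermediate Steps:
$B = \frac{2}{3}$ ($B = 4 + \frac{1}{3} \left(-10\right) = 4 - \frac{10}{3} = \frac{2}{3} \approx 0.66667$)
$g{\left(y \right)} = - 9 y$
$w{\left(z,f \right)} = 7$ ($w{\left(z,f \right)} = -2 - \left(-9\right) 1 = -2 - -9 = -2 + 9 = 7$)
$O{\left(m,Q \right)} = 4 + Q$ ($O{\left(m,Q \right)} = 0 + \left(4 + Q\right) = 4 + Q$)
$B O{\left(w{\left(3,-3 \right)},3 \right)} = \frac{2 \left(4 + 3\right)}{3} = \frac{2}{3} \cdot 7 = \frac{14}{3}$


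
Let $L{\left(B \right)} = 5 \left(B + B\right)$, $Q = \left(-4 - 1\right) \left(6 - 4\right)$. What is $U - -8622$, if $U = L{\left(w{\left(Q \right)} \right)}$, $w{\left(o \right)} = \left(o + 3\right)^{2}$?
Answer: $9112$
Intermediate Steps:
$Q = -10$ ($Q = \left(-5\right) 2 = -10$)
$w{\left(o \right)} = \left(3 + o\right)^{2}$
$L{\left(B \right)} = 10 B$ ($L{\left(B \right)} = 5 \cdot 2 B = 10 B$)
$U = 490$ ($U = 10 \left(3 - 10\right)^{2} = 10 \left(-7\right)^{2} = 10 \cdot 49 = 490$)
$U - -8622 = 490 - -8622 = 490 + 8622 = 9112$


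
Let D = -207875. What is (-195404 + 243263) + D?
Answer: -160016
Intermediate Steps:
(-195404 + 243263) + D = (-195404 + 243263) - 207875 = 47859 - 207875 = -160016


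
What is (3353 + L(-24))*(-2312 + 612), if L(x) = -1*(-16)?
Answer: -5727300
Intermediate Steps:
L(x) = 16
(3353 + L(-24))*(-2312 + 612) = (3353 + 16)*(-2312 + 612) = 3369*(-1700) = -5727300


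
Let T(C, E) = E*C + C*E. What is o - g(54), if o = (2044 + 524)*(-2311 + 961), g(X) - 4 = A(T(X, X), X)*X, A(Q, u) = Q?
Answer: -3781732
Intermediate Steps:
T(C, E) = 2*C*E (T(C, E) = C*E + C*E = 2*C*E)
g(X) = 4 + 2*X³ (g(X) = 4 + (2*X*X)*X = 4 + (2*X²)*X = 4 + 2*X³)
o = -3466800 (o = 2568*(-1350) = -3466800)
o - g(54) = -3466800 - (4 + 2*54³) = -3466800 - (4 + 2*157464) = -3466800 - (4 + 314928) = -3466800 - 1*314932 = -3466800 - 314932 = -3781732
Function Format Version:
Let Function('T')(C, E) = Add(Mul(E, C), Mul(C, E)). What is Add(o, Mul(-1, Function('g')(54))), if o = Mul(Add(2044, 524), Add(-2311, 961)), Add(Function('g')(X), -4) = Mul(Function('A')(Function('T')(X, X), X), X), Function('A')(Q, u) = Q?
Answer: -3781732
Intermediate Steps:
Function('T')(C, E) = Mul(2, C, E) (Function('T')(C, E) = Add(Mul(C, E), Mul(C, E)) = Mul(2, C, E))
Function('g')(X) = Add(4, Mul(2, Pow(X, 3))) (Function('g')(X) = Add(4, Mul(Mul(2, X, X), X)) = Add(4, Mul(Mul(2, Pow(X, 2)), X)) = Add(4, Mul(2, Pow(X, 3))))
o = -3466800 (o = Mul(2568, -1350) = -3466800)
Add(o, Mul(-1, Function('g')(54))) = Add(-3466800, Mul(-1, Add(4, Mul(2, Pow(54, 3))))) = Add(-3466800, Mul(-1, Add(4, Mul(2, 157464)))) = Add(-3466800, Mul(-1, Add(4, 314928))) = Add(-3466800, Mul(-1, 314932)) = Add(-3466800, -314932) = -3781732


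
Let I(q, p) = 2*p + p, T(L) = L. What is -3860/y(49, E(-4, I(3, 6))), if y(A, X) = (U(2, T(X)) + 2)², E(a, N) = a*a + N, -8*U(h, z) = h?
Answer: -61760/49 ≈ -1260.4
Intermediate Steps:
I(q, p) = 3*p
U(h, z) = -h/8
E(a, N) = N + a² (E(a, N) = a² + N = N + a²)
y(A, X) = 49/16 (y(A, X) = (-⅛*2 + 2)² = (-¼ + 2)² = (7/4)² = 49/16)
-3860/y(49, E(-4, I(3, 6))) = -3860/49/16 = -3860*16/49 = -61760/49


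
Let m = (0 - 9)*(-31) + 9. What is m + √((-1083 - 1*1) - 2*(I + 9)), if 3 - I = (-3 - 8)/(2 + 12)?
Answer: 288 + 3*I*√6041/7 ≈ 288.0 + 33.31*I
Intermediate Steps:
I = 53/14 (I = 3 - (-3 - 8)/(2 + 12) = 3 - (-11)/14 = 3 - 1*(-11/14) = 3 + 11/14 = 53/14 ≈ 3.7857)
m = 288 (m = -9*(-31) + 9 = 279 + 9 = 288)
m + √((-1083 - 1*1) - 2*(I + 9)) = 288 + √((-1083 - 1*1) - 2*(53/14 + 9)) = 288 + √((-1083 - 1) - 2*179/14) = 288 + √(-1084 - 179/7) = 288 + √(-7767/7) = 288 + 3*I*√6041/7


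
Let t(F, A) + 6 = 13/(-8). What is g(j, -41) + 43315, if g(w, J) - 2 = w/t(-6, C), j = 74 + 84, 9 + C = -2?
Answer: 2641073/61 ≈ 43296.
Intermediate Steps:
C = -11 (C = -9 - 2 = -11)
t(F, A) = -61/8 (t(F, A) = -6 + 13/(-8) = -6 + 13*(-⅛) = -6 - 13/8 = -61/8)
j = 158
g(w, J) = 2 - 8*w/61 (g(w, J) = 2 + w/(-61/8) = 2 + w*(-8/61) = 2 - 8*w/61)
g(j, -41) + 43315 = (2 - 8/61*158) + 43315 = (2 - 1264/61) + 43315 = -1142/61 + 43315 = 2641073/61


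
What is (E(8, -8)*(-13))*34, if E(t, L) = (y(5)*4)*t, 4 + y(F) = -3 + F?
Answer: 28288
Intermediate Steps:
y(F) = -7 + F (y(F) = -4 + (-3 + F) = -7 + F)
E(t, L) = -8*t (E(t, L) = ((-7 + 5)*4)*t = (-2*4)*t = -8*t)
(E(8, -8)*(-13))*34 = (-8*8*(-13))*34 = -64*(-13)*34 = 832*34 = 28288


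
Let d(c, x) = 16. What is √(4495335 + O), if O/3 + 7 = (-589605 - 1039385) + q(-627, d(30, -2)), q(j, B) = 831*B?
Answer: 2*I*√87942 ≈ 593.1*I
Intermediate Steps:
O = -4847103 (O = -21 + 3*((-589605 - 1039385) + 831*16) = -21 + 3*(-1628990 + 13296) = -21 + 3*(-1615694) = -21 - 4847082 = -4847103)
√(4495335 + O) = √(4495335 - 4847103) = √(-351768) = 2*I*√87942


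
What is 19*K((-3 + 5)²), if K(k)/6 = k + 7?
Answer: 1254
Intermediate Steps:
K(k) = 42 + 6*k (K(k) = 6*(k + 7) = 6*(7 + k) = 42 + 6*k)
19*K((-3 + 5)²) = 19*(42 + 6*(-3 + 5)²) = 19*(42 + 6*2²) = 19*(42 + 6*4) = 19*(42 + 24) = 19*66 = 1254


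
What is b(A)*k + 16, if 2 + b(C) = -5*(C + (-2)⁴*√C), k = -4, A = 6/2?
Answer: 84 + 320*√3 ≈ 638.26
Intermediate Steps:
A = 3 (A = 6*(½) = 3)
b(C) = -2 - 80*√C - 5*C (b(C) = -2 - 5*(C + (-2)⁴*√C) = -2 - 5*(C + 16*√C) = -2 + (-80*√C - 5*C) = -2 - 80*√C - 5*C)
b(A)*k + 16 = (-2 - 80*√3 - 5*3)*(-4) + 16 = (-2 - 80*√3 - 15)*(-4) + 16 = (-17 - 80*√3)*(-4) + 16 = (68 + 320*√3) + 16 = 84 + 320*√3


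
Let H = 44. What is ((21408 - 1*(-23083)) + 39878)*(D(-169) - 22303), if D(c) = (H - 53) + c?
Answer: -1896699489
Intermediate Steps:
D(c) = -9 + c (D(c) = (44 - 53) + c = -9 + c)
((21408 - 1*(-23083)) + 39878)*(D(-169) - 22303) = ((21408 - 1*(-23083)) + 39878)*((-9 - 169) - 22303) = ((21408 + 23083) + 39878)*(-178 - 22303) = (44491 + 39878)*(-22481) = 84369*(-22481) = -1896699489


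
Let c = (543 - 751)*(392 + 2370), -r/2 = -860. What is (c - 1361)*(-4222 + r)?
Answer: 1440794214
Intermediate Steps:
r = 1720 (r = -2*(-860) = 1720)
c = -574496 (c = -208*2762 = -574496)
(c - 1361)*(-4222 + r) = (-574496 - 1361)*(-4222 + 1720) = -575857*(-2502) = 1440794214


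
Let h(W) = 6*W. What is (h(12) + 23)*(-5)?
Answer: -475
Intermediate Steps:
(h(12) + 23)*(-5) = (6*12 + 23)*(-5) = (72 + 23)*(-5) = 95*(-5) = -475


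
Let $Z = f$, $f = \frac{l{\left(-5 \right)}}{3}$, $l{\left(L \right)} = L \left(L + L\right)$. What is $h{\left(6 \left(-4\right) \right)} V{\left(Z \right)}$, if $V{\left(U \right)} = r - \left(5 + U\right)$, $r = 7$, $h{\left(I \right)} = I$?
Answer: $352$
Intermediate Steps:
$l{\left(L \right)} = 2 L^{2}$ ($l{\left(L \right)} = L 2 L = 2 L^{2}$)
$f = \frac{50}{3}$ ($f = \frac{2 \left(-5\right)^{2}}{3} = 2 \cdot 25 \cdot \frac{1}{3} = 50 \cdot \frac{1}{3} = \frac{50}{3} \approx 16.667$)
$Z = \frac{50}{3} \approx 16.667$
$V{\left(U \right)} = 2 - U$ ($V{\left(U \right)} = 7 - \left(5 + U\right) = 2 - U$)
$h{\left(6 \left(-4\right) \right)} V{\left(Z \right)} = 6 \left(-4\right) \left(2 - \frac{50}{3}\right) = - 24 \left(2 - \frac{50}{3}\right) = \left(-24\right) \left(- \frac{44}{3}\right) = 352$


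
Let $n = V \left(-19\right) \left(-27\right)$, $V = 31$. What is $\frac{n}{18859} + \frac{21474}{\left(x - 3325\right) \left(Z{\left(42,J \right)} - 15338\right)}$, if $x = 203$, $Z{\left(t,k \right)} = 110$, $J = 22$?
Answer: $\frac{42025693223}{49810617108} \approx 0.84371$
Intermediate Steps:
$n = 15903$ ($n = 31 \left(-19\right) \left(-27\right) = \left(-589\right) \left(-27\right) = 15903$)
$\frac{n}{18859} + \frac{21474}{\left(x - 3325\right) \left(Z{\left(42,J \right)} - 15338\right)} = \frac{15903}{18859} + \frac{21474}{\left(203 - 3325\right) \left(110 - 15338\right)} = 15903 \cdot \frac{1}{18859} + \frac{21474}{\left(-3122\right) \left(-15228\right)} = \frac{15903}{18859} + \frac{21474}{47541816} = \frac{15903}{18859} + 21474 \cdot \frac{1}{47541816} = \frac{15903}{18859} + \frac{1193}{2641212} = \frac{42025693223}{49810617108}$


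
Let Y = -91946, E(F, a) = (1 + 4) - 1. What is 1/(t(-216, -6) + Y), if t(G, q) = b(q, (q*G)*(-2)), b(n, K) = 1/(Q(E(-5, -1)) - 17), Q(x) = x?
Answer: -13/1195299 ≈ -1.0876e-5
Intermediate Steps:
E(F, a) = 4 (E(F, a) = 5 - 1 = 4)
b(n, K) = -1/13 (b(n, K) = 1/(4 - 17) = 1/(-13) = -1/13)
t(G, q) = -1/13
1/(t(-216, -6) + Y) = 1/(-1/13 - 91946) = 1/(-1195299/13) = -13/1195299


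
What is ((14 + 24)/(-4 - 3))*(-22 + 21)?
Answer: 38/7 ≈ 5.4286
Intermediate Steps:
((14 + 24)/(-4 - 3))*(-22 + 21) = (38/(-7))*(-1) = (38*(-⅐))*(-1) = -38/7*(-1) = 38/7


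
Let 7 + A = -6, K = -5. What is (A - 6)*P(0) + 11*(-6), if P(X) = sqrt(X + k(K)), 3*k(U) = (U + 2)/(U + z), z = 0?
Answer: -66 - 19*sqrt(5)/5 ≈ -74.497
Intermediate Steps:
k(U) = (2 + U)/(3*U) (k(U) = ((U + 2)/(U + 0))/3 = ((2 + U)/U)/3 = (2 + U)/(3*U))
P(X) = sqrt(1/5 + X) (P(X) = sqrt(X + (1/3)*(2 - 5)/(-5)) = sqrt(X + (1/3)*(-1/5)*(-3)) = sqrt(X + 1/5) = sqrt(1/5 + X))
A = -13 (A = -7 - 6 = -13)
(A - 6)*P(0) + 11*(-6) = (-13 - 6)*(sqrt(5 + 25*0)/5) + 11*(-6) = -19*sqrt(5 + 0)/5 - 66 = -19*sqrt(5)/5 - 66 = -66 - 19*sqrt(5)/5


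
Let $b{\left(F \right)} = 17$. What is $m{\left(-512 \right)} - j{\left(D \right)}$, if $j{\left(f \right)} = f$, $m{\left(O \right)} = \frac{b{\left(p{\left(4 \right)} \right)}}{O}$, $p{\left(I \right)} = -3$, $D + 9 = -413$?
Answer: $\frac{216047}{512} \approx 421.97$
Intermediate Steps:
$D = -422$ ($D = -9 - 413 = -422$)
$m{\left(O \right)} = \frac{17}{O}$
$m{\left(-512 \right)} - j{\left(D \right)} = \frac{17}{-512} - -422 = 17 \left(- \frac{1}{512}\right) + 422 = - \frac{17}{512} + 422 = \frac{216047}{512}$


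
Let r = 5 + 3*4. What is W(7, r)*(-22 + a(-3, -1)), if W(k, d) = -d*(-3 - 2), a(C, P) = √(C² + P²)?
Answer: -1870 + 85*√10 ≈ -1601.2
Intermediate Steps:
r = 17 (r = 5 + 12 = 17)
W(k, d) = 5*d (W(k, d) = -d*(-5) = -(-5)*d = 5*d)
W(7, r)*(-22 + a(-3, -1)) = (5*17)*(-22 + √((-3)² + (-1)²)) = 85*(-22 + √(9 + 1)) = 85*(-22 + √10) = -1870 + 85*√10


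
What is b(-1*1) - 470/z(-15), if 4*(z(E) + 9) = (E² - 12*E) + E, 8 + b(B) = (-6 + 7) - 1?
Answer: -2356/177 ≈ -13.311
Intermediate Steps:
b(B) = -8 (b(B) = -8 + ((-6 + 7) - 1) = -8 + (1 - 1) = -8 + 0 = -8)
z(E) = -9 - 11*E/4 + E²/4 (z(E) = -9 + ((E² - 12*E) + E)/4 = -9 + (E² - 11*E)/4 = -9 + (-11*E/4 + E²/4) = -9 - 11*E/4 + E²/4)
b(-1*1) - 470/z(-15) = -8 - 470/(-9 - 11/4*(-15) + (¼)*(-15)²) = -8 - 470/(-9 + 165/4 + (¼)*225) = -8 - 470/(-9 + 165/4 + 225/4) = -8 - 470/177/2 = -8 - 470*2/177 = -8 - 1*940/177 = -8 - 940/177 = -2356/177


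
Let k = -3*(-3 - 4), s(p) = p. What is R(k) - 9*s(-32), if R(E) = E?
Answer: 309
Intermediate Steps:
k = 21 (k = -3*(-7) = 21)
R(k) - 9*s(-32) = 21 - 9*(-32) = 21 - 1*(-288) = 21 + 288 = 309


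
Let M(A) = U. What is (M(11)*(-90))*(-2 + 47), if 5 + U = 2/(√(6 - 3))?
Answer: 20250 - 2700*√3 ≈ 15573.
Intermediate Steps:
U = -5 + 2*√3/3 (U = -5 + 2/(√(6 - 3)) = -5 + 2/(√3) = -5 + 2*(√3/3) = -5 + 2*√3/3 ≈ -3.8453)
M(A) = -5 + 2*√3/3
(M(11)*(-90))*(-2 + 47) = ((-5 + 2*√3/3)*(-90))*(-2 + 47) = (450 - 60*√3)*45 = 20250 - 2700*√3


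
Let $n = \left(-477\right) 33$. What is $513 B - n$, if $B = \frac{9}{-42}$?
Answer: $\frac{218835}{14} \approx 15631.0$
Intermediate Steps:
$B = - \frac{3}{14}$ ($B = 9 \left(- \frac{1}{42}\right) = - \frac{3}{14} \approx -0.21429$)
$n = -15741$
$513 B - n = 513 \left(- \frac{3}{14}\right) - -15741 = - \frac{1539}{14} + 15741 = \frac{218835}{14}$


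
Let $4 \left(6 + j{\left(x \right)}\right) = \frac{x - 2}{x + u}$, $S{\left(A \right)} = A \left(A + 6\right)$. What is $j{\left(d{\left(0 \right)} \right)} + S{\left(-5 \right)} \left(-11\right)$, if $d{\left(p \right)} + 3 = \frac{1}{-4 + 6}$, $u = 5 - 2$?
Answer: $\frac{187}{4} \approx 46.75$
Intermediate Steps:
$u = 3$ ($u = 5 - 2 = 3$)
$d{\left(p \right)} = - \frac{5}{2}$ ($d{\left(p \right)} = -3 + \frac{1}{-4 + 6} = -3 + \frac{1}{2} = - \frac{5}{2}$)
$S{\left(A \right)} = A \left(6 + A\right)$
$j{\left(x \right)} = -6 + \frac{-2 + x}{4 \left(3 + x\right)}$ ($j{\left(x \right)} = -6 + \frac{\left(x - 2\right) \frac{1}{x + 3}}{4} = -6 + \frac{\left(-2 + x\right) \frac{1}{3 + x}}{4} = -6 + \frac{\frac{1}{3 + x} \left(-2 + x\right)}{4} = -6 + \frac{-2 + x}{4 \left(3 + x\right)}$)
$j{\left(d{\left(0 \right)} \right)} + S{\left(-5 \right)} \left(-11\right) = \frac{-74 - - \frac{115}{2}}{4 \left(3 - \frac{5}{2}\right)} + - 5 \left(6 - 5\right) \left(-11\right) = \frac{\frac{1}{\frac{1}{2}} \left(-74 + \frac{115}{2}\right)}{4} + \left(-5\right) 1 \left(-11\right) = \frac{1}{4} \cdot 2 \left(- \frac{33}{2}\right) - -55 = - \frac{33}{4} + 55 = \frac{187}{4}$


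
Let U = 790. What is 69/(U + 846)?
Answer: 69/1636 ≈ 0.042176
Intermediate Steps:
69/(U + 846) = 69/(790 + 846) = 69/1636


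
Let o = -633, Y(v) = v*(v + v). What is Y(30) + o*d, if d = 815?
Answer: -514095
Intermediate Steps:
Y(v) = 2*v² (Y(v) = v*(2*v) = 2*v²)
Y(30) + o*d = 2*30² - 633*815 = 2*900 - 515895 = 1800 - 515895 = -514095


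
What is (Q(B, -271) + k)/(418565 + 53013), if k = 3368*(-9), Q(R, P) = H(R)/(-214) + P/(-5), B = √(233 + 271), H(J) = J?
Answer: -151289/2357890 - 3*√14/50458846 ≈ -0.064163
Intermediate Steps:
B = 6*√14 (B = √504 = 6*√14 ≈ 22.450)
Q(R, P) = -P/5 - R/214 (Q(R, P) = R/(-214) + P/(-5) = R*(-1/214) + P*(-⅕) = -R/214 - P/5 = -P/5 - R/214)
k = -30312
(Q(B, -271) + k)/(418565 + 53013) = ((-⅕*(-271) - 3*√14/107) - 30312)/(418565 + 53013) = ((271/5 - 3*√14/107) - 30312)/471578 = (-151289/5 - 3*√14/107)*(1/471578) = -151289/2357890 - 3*√14/50458846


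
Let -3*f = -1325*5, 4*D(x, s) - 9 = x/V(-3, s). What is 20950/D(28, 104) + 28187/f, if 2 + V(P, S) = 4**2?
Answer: 556105171/72875 ≈ 7630.9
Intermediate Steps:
V(P, S) = 14 (V(P, S) = -2 + 4**2 = -2 + 16 = 14)
D(x, s) = 9/4 + x/56 (D(x, s) = 9/4 + (x/14)/4 = 9/4 + x/56)
f = 6625/3 (f = -(-1325)*5/3 = -1/3*(-6625) = 6625/3 ≈ 2208.3)
20950/D(28, 104) + 28187/f = 20950/(9/4 + (1/56)*28) + 28187/(6625/3) = 20950/(9/4 + 1/2) + 28187*(3/6625) = 20950/(11/4) + 84561/6625 = 20950*(4/11) + 84561/6625 = 83800/11 + 84561/6625 = 556105171/72875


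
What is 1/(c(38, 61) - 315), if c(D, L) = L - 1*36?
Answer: -1/290 ≈ -0.0034483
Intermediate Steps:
c(D, L) = -36 + L (c(D, L) = L - 36 = -36 + L)
1/(c(38, 61) - 315) = 1/((-36 + 61) - 315) = 1/(25 - 315) = 1/(-290) = -1/290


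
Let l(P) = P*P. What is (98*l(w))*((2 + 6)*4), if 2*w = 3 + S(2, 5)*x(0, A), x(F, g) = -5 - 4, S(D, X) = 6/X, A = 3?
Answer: 1192464/25 ≈ 47699.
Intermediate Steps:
x(F, g) = -9
w = -39/10 (w = (3 + (6/5)*(-9))/2 = (3 - 54/5)/2 = (½)*(-39/5) = -39/10 ≈ -3.9000)
l(P) = P²
(98*l(w))*((2 + 6)*4) = (98*(-39/10)²)*((2 + 6)*4) = (98*(1521/100))*(8*4) = (74529/50)*32 = 1192464/25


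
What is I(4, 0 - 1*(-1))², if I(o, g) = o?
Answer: 16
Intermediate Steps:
I(4, 0 - 1*(-1))² = 4² = 16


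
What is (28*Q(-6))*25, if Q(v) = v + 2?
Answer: -2800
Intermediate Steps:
Q(v) = 2 + v
(28*Q(-6))*25 = (28*(2 - 6))*25 = (28*(-4))*25 = -112*25 = -2800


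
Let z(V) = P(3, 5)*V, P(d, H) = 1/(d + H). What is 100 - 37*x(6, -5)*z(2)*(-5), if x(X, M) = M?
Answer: -525/4 ≈ -131.25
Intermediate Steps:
P(d, H) = 1/(H + d)
z(V) = V/8 (z(V) = V/(5 + 3) = V/8)
100 - 37*x(6, -5)*z(2)*(-5) = 100 - 37*(-5*2/8)*(-5) = 100 - 37*(-5*1/4)*(-5) = 100 - (-185)*(-5)/4 = 100 - 37*25/4 = 100 - 925/4 = -525/4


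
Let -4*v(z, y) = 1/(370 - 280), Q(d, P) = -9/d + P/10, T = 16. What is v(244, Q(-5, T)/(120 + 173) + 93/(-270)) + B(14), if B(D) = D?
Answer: 5039/360 ≈ 13.997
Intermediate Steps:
Q(d, P) = -9/d + P/10 (Q(d, P) = -9/d + P*(⅒) = -9/d + P/10)
v(z, y) = -1/360 (v(z, y) = -1/(4*(370 - 280)) = -¼/90 = -¼*1/90 = -1/360)
v(244, Q(-5, T)/(120 + 173) + 93/(-270)) + B(14) = -1/360 + 14 = 5039/360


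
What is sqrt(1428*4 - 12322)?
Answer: I*sqrt(6610) ≈ 81.302*I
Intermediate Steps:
sqrt(1428*4 - 12322) = sqrt(5712 - 12322) = sqrt(-6610) = I*sqrt(6610)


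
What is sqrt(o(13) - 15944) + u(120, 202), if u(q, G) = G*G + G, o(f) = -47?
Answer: 41006 + I*sqrt(15991) ≈ 41006.0 + 126.46*I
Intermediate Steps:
u(q, G) = G + G**2 (u(q, G) = G**2 + G = G + G**2)
sqrt(o(13) - 15944) + u(120, 202) = sqrt(-47 - 15944) + 202*(1 + 202) = sqrt(-15991) + 202*203 = I*sqrt(15991) + 41006 = 41006 + I*sqrt(15991)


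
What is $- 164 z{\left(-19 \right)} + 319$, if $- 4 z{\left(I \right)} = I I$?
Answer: $15120$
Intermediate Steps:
$z{\left(I \right)} = - \frac{I^{2}}{4}$ ($z{\left(I \right)} = - \frac{I I}{4} = - \frac{I^{2}}{4}$)
$- 164 z{\left(-19 \right)} + 319 = - 164 \left(- \frac{\left(-19\right)^{2}}{4}\right) + 319 = - 164 \left(\left(- \frac{1}{4}\right) 361\right) + 319 = \left(-164\right) \left(- \frac{361}{4}\right) + 319 = 14801 + 319 = 15120$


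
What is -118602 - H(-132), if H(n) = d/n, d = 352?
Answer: -355798/3 ≈ -1.1860e+5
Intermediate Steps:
H(n) = 352/n
-118602 - H(-132) = -118602 - 352/(-132) = -118602 - 352*(-1)/132 = -118602 - 1*(-8/3) = -118602 + 8/3 = -355798/3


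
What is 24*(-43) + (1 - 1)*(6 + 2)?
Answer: -1032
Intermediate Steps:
24*(-43) + (1 - 1)*(6 + 2) = -1032 + 0*8 = -1032 + 0 = -1032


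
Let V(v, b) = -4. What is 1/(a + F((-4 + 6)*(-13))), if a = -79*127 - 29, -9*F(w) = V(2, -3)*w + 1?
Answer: -3/30221 ≈ -9.9269e-5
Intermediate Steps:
F(w) = -1/9 + 4*w/9 (F(w) = -(-4*w + 1)/9 = -(1 - 4*w)/9 = -1/9 + 4*w/9)
a = -10062 (a = -10033 - 29 = -10062)
1/(a + F((-4 + 6)*(-13))) = 1/(-10062 + (-1/9 + 4*((-4 + 6)*(-13))/9)) = 1/(-10062 + (-1/9 + 4*(2*(-13))/9)) = 1/(-10062 + (-1/9 + (4/9)*(-26))) = 1/(-10062 + (-1/9 - 104/9)) = 1/(-10062 - 35/3) = 1/(-30221/3) = -3/30221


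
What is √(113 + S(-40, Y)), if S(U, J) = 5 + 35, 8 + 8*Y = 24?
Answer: 3*√17 ≈ 12.369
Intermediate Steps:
Y = 2 (Y = -1 + (⅛)*24 = -1 + 3 = 2)
S(U, J) = 40
√(113 + S(-40, Y)) = √(113 + 40) = √153 = 3*√17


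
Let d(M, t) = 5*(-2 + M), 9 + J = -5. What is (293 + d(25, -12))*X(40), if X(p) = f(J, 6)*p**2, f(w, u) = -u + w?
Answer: -13056000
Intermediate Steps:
J = -14 (J = -9 - 5 = -14)
d(M, t) = -10 + 5*M
f(w, u) = w - u
X(p) = -20*p**2 (X(p) = (-14 - 1*6)*p**2 = (-14 - 6)*p**2 = -20*p**2)
(293 + d(25, -12))*X(40) = (293 + (-10 + 5*25))*(-20*40**2) = (293 + (-10 + 125))*(-20*1600) = (293 + 115)*(-32000) = 408*(-32000) = -13056000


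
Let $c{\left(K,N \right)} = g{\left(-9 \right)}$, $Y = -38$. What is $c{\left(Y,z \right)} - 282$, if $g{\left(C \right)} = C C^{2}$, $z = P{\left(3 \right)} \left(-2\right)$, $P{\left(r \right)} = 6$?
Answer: $-1011$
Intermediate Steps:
$z = -12$ ($z = 6 \left(-2\right) = -12$)
$g{\left(C \right)} = C^{3}$
$c{\left(K,N \right)} = -729$ ($c{\left(K,N \right)} = \left(-9\right)^{3} = -729$)
$c{\left(Y,z \right)} - 282 = -729 - 282 = -1011$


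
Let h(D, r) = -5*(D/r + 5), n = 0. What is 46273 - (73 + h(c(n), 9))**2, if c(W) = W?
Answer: 43969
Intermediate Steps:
h(D, r) = -25 - 5*D/r (h(D, r) = -5*(5 + D/r) = -25 - 5*D/r)
46273 - (73 + h(c(n), 9))**2 = 46273 - (73 + (-25 - 5*0/9))**2 = 46273 - (73 + (-25 - 5*0*1/9))**2 = 46273 - (73 + (-25 + 0))**2 = 46273 - (73 - 25)**2 = 46273 - 1*48**2 = 46273 - 1*2304 = 46273 - 2304 = 43969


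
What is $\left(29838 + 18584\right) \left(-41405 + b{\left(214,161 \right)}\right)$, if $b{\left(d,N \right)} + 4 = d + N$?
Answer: $-1986948348$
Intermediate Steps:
$b{\left(d,N \right)} = -4 + N + d$ ($b{\left(d,N \right)} = -4 + \left(d + N\right) = -4 + \left(N + d\right) = -4 + N + d$)
$\left(29838 + 18584\right) \left(-41405 + b{\left(214,161 \right)}\right) = \left(29838 + 18584\right) \left(-41405 + \left(-4 + 161 + 214\right)\right) = 48422 \left(-41405 + 371\right) = 48422 \left(-41034\right) = -1986948348$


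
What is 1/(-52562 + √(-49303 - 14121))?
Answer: -26281/1381413634 - 2*I*√991/690706817 ≈ -1.9025e-5 - 9.1153e-8*I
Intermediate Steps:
1/(-52562 + √(-49303 - 14121)) = 1/(-52562 + √(-63424)) = 1/(-52562 + 8*I*√991)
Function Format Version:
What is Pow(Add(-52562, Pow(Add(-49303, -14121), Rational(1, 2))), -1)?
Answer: Add(Rational(-26281, 1381413634), Mul(Rational(-2, 690706817), I, Pow(991, Rational(1, 2)))) ≈ Add(-1.9025e-5, Mul(-9.1153e-8, I))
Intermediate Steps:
Pow(Add(-52562, Pow(Add(-49303, -14121), Rational(1, 2))), -1) = Pow(Add(-52562, Pow(-63424, Rational(1, 2))), -1) = Pow(Add(-52562, Mul(8, I, Pow(991, Rational(1, 2)))), -1)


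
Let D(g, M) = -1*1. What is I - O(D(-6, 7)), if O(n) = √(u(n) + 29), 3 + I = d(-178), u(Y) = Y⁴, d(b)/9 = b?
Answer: -1605 - √30 ≈ -1610.5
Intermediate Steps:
d(b) = 9*b
D(g, M) = -1
I = -1605 (I = -3 + 9*(-178) = -3 - 1602 = -1605)
O(n) = √(29 + n⁴) (O(n) = √(n⁴ + 29) = √(29 + n⁴))
I - O(D(-6, 7)) = -1605 - √(29 + (-1)⁴) = -1605 - √(29 + 1) = -1605 - √30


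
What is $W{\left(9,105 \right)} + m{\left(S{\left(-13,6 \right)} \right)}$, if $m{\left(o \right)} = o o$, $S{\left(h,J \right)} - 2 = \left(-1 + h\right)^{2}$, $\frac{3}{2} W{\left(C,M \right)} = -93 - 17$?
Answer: $\frac{117392}{3} \approx 39131.0$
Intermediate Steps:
$W{\left(C,M \right)} = - \frac{220}{3}$ ($W{\left(C,M \right)} = \frac{2 \left(-93 - 17\right)}{3} = \frac{2}{3} \left(-110\right) = - \frac{220}{3}$)
$S{\left(h,J \right)} = 2 + \left(-1 + h\right)^{2}$
$m{\left(o \right)} = o^{2}$
$W{\left(9,105 \right)} + m{\left(S{\left(-13,6 \right)} \right)} = - \frac{220}{3} + \left(2 + \left(-1 - 13\right)^{2}\right)^{2} = - \frac{220}{3} + \left(2 + \left(-14\right)^{2}\right)^{2} = - \frac{220}{3} + \left(2 + 196\right)^{2} = - \frac{220}{3} + 198^{2} = - \frac{220}{3} + 39204 = \frac{117392}{3}$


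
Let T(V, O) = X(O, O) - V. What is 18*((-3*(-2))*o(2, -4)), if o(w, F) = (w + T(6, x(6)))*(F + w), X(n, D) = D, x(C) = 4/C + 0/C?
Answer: 720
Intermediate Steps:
x(C) = 4/C (x(C) = 4/C + 0 = 4/C)
T(V, O) = O - V
o(w, F) = (-16/3 + w)*(F + w) (o(w, F) = (w + (4/6 - 1*6))*(F + w) = (w + (4*(⅙) - 6))*(F + w) = (w + (⅔ - 6))*(F + w) = (w - 16/3)*(F + w) = (-16/3 + w)*(F + w))
18*((-3*(-2))*o(2, -4)) = 18*((-3*(-2))*(2² - 16/3*(-4) - 16/3*2 - 4*2)) = 18*(6*(4 + 64/3 - 32/3 - 8)) = 18*(6*(20/3)) = 18*40 = 720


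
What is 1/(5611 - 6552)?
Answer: -1/941 ≈ -0.0010627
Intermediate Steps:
1/(5611 - 6552) = 1/(-941) = -1/941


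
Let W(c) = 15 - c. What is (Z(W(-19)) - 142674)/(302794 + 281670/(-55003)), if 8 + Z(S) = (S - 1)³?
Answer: -5871295235/16654296712 ≈ -0.35254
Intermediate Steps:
Z(S) = -8 + (-1 + S)³ (Z(S) = -8 + (S - 1)³ = -8 + (-1 + S)³)
(Z(W(-19)) - 142674)/(302794 + 281670/(-55003)) = ((-8 + (-1 + (15 - 1*(-19)))³) - 142674)/(302794 + 281670/(-55003)) = ((-8 + (-1 + (15 + 19))³) - 142674)/(302794 + 281670*(-1/55003)) = ((-8 + (-1 + 34)³) - 142674)/(302794 - 281670/55003) = ((-8 + 33³) - 142674)/(16654296712/55003) = ((-8 + 35937) - 142674)*(55003/16654296712) = (35929 - 142674)*(55003/16654296712) = -106745*55003/16654296712 = -5871295235/16654296712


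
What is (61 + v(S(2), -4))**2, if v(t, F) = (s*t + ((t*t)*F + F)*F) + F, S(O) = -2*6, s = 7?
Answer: 5257849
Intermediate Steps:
S(O) = -12
v(t, F) = F + 7*t + F*(F + F*t**2) (v(t, F) = (7*t + ((t*t)*F + F)*F) + F = (7*t + (t**2*F + F)*F) + F = (7*t + (F*t**2 + F)*F) + F = (7*t + (F + F*t**2)*F) + F = (7*t + F*(F + F*t**2)) + F = F + 7*t + F*(F + F*t**2))
(61 + v(S(2), -4))**2 = (61 + (-4 + (-4)**2 + 7*(-12) + (-4)**2*(-12)**2))**2 = (61 + (-4 + 16 - 84 + 16*144))**2 = (61 + (-4 + 16 - 84 + 2304))**2 = (61 + 2232)**2 = 2293**2 = 5257849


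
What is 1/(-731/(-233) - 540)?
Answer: -233/125089 ≈ -0.0018627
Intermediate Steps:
1/(-731/(-233) - 540) = 1/(-731*(-1/233) - 540) = 1/(731/233 - 540) = 1/(-125089/233) = -233/125089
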